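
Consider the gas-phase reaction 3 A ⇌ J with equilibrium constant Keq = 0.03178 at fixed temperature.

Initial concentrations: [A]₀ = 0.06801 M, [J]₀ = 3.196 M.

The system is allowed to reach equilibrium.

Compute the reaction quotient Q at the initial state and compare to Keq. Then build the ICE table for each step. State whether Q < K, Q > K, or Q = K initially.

Q₀ = 1.0160e+04; Q > K (proceeds reverse)

Q₀ = 1.0160e+04 vs Keq = 0.03178 ⇒ Q>K, reverse
Step 1:
                   A          J
  init       0.06801      3.196
  Δ            3.851     -1.284
  eq           3.919      1.912
  solve Keq expr → x = -1.284; check Q = 0.03178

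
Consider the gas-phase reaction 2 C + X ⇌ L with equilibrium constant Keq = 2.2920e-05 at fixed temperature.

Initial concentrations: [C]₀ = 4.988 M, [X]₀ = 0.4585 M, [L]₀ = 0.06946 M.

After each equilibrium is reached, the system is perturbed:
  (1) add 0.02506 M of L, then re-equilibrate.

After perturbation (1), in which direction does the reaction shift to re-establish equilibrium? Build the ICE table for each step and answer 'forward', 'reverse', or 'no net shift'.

Direction: reverse

Q₀ = 0.006089 vs Keq = 2.2920e-05 ⇒ Q>K, reverse
Step 1:
                   C          X          L
  Initial      4.988     0.4585    0.06946
  Change      0.1383    0.06914   -0.06914
  Equil        5.126     0.5276 3.1780e-04
  solve Keq expr → x = -0.06914; check Q = 2.2920e-05
Then add 0.02506 M of L.
Step 2:
                   C          X          L
  Initial      5.126     0.5276    0.02538
  Change     0.05008    0.02504   -0.02504
  Equil        5.176     0.5527 3.3942e-04
  solve Keq expr → x = -0.02504; check Q = 2.2920e-05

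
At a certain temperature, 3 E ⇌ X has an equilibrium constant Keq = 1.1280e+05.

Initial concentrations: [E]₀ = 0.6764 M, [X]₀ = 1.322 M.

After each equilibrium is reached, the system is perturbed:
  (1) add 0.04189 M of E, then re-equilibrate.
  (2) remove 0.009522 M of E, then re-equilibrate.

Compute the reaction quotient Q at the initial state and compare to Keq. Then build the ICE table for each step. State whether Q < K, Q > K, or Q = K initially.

Q₀ = 4.272 vs Keq = 1.1280e+05 ⇒ Q<K, forward
Step 1:
                  E         X
  Initial    0.6764     1.322
  Change    -0.6525    0.2175
  Equil      0.0239      1.54
  solve Keq expr → x = 0.2175; check Q = 1.1280e+05
Then add 0.04189 M of E.
Step 2:
                  E         X
  Initial   0.06579      1.54
  Change   -0.04182   0.01394
  Equil     0.02397     1.553
  solve Keq expr → x = 0.01394; check Q = 1.1280e+05
Then remove 0.009522 M of E.
Step 3:
                  E         X
  Initial   0.01445     1.553
  Change   0.009506 -0.003169
  Equil     0.02395      1.55
  solve Keq expr → x = -0.003169; check Q = 1.1280e+05

Q₀ = 4.272; Q < K (proceeds forward)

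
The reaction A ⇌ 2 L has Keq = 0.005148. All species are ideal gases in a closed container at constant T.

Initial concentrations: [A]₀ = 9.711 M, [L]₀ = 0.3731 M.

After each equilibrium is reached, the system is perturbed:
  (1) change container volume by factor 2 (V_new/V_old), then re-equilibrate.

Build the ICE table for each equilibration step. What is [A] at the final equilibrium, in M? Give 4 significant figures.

Q₀ = 0.01433 vs Keq = 0.005148 ⇒ Q>K, reverse
Step 1:
                    A           L
  init          9.711      0.3731
  Δ           0.07433     -0.1487
  eq            9.785      0.2244
  solve Keq expr → x = -0.07433; check Q = 0.005148
Then change container volume by factor 2 (V_new/V_old).
Step 2:
                    A           L
  init          4.893      0.1122
  Δ          -0.02305     0.04611
  eq             4.87      0.1583
  solve Keq expr → x = 0.02305; check Q = 0.005148

[A]_eq = 4.87 M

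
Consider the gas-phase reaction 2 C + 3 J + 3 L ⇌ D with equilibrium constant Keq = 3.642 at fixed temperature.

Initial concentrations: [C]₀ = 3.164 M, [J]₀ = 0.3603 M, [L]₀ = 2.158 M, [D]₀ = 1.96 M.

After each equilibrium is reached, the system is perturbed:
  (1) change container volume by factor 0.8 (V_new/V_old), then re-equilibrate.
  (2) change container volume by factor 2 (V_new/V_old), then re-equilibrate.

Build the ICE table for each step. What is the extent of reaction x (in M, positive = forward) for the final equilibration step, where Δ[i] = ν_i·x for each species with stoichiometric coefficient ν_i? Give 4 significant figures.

Q₀ = 0.4165 vs Keq = 3.642 ⇒ Q<K, forward
Step 1:
                    C           J           L           D
  I             3.164      0.3603       2.158        1.96
  C           -0.1098     -0.1647     -0.1647     0.05489
  E             3.054      0.1956       1.993       2.015
  solve Keq expr → x = 0.05489; check Q = 3.642
Then change container volume by factor 0.8 (V_new/V_old).
Step 2:
                    C           J           L           D
  I             3.818      0.2445       2.492       2.519
  C          -0.06099    -0.09148    -0.09148     0.03049
  E             3.757      0.1531         2.4       2.549
  solve Keq expr → x = 0.03049; check Q = 3.642
Then change container volume by factor 2 (V_new/V_old).
Step 3:
                    C           J           L           D
  I             1.878     0.07654         1.2       1.275
  C            0.1505      0.2257      0.2257    -0.07523
  E             2.029      0.3022       1.426       1.199
  solve Keq expr → x = -0.07523; check Q = 3.642

x = -0.07523 M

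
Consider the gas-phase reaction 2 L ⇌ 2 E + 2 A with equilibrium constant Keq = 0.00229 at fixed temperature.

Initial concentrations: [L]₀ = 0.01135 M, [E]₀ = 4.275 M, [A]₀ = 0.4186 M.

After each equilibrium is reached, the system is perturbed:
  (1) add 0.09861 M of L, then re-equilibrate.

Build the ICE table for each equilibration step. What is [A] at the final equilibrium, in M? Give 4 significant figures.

[A]_eq = 0.006468 M

Q₀ = 2.4859e+04 vs Keq = 0.00229 ⇒ Q>K, reverse
Step 1:
                    L           E           A
  init        0.01135       4.275      0.4186
  Δ            0.4133     -0.4133     -0.4133
  eq           0.4247       3.862    0.005263
  solve Keq expr → x = -0.2067; check Q = 0.00229
Then add 0.09861 M of L.
Step 2:
                    L           E           A
  init         0.5233       3.862    0.005263
  Δ         -0.001205    0.001205    0.001205
  eq           0.5221       3.863    0.006468
  solve Keq expr → x = 6.0251e-04; check Q = 0.00229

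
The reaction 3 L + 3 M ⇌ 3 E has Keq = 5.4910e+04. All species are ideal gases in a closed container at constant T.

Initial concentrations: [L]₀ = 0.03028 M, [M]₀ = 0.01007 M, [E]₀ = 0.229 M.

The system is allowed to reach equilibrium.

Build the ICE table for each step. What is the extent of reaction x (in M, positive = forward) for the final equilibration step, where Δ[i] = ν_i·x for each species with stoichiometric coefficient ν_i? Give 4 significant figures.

x = -0.01644 M

Q₀ = 4.2359e+08 vs Keq = 5.4910e+04 ⇒ Q>K, reverse
Step 1:
                    L           M           E
  I           0.03028     0.01007       0.229
  C           0.04932     0.04932    -0.04932
  E            0.0796     0.05939      0.1797
  solve Keq expr → x = -0.01644; check Q = 5.4910e+04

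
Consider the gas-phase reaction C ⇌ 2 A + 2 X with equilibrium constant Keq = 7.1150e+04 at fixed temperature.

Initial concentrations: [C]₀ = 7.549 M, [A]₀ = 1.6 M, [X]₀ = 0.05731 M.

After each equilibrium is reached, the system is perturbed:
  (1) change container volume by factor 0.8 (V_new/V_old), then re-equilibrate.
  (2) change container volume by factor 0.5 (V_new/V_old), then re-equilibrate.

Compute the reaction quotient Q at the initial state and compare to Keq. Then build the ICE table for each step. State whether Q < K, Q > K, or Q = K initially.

Q₀ = 0.001114; Q < K (proceeds forward)

Q₀ = 0.001114 vs Keq = 7.1150e+04 ⇒ Q<K, forward
Step 1:
                   C          A          X
  Initial      7.549        1.6    0.05731
  Change      -6.907      13.81      13.81
  Equil       0.6424      15.41      13.87
  solve Keq expr → x = 6.907; check Q = 7.1150e+04
Then change container volume by factor 0.8 (V_new/V_old).
Step 2:
                   C          A          X
  Initial      0.803      19.27      17.34
  Change      0.4677    -0.9354    -0.9354
  Equil        1.271      18.33       16.4
  solve Keq expr → x = -0.4677; check Q = 7.1150e+04
Then change container volume by factor 0.5 (V_new/V_old).
Step 3:
                   C          A          X
  Initial      2.541      36.66      32.81
  Change       4.182     -8.364     -8.364
  Equil        6.723       28.3      24.44
  solve Keq expr → x = -4.182; check Q = 7.1150e+04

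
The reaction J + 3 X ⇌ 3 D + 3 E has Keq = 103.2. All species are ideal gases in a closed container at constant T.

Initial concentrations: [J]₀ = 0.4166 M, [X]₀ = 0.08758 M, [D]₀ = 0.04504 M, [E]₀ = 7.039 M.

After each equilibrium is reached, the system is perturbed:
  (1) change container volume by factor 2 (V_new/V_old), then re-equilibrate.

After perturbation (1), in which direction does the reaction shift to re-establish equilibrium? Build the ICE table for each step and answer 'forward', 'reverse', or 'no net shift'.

Q₀ = 113.9 vs Keq = 103.2 ⇒ Q>K, reverse
Step 1:
                  J         X         D         E
  init       0.4166   0.08758   0.04504     7.039
  Δ       3.1947e-04 9.5841e-04 -9.5841e-04 -9.5841e-04
  eq         0.4169   0.08854   0.04408     7.038
  solve Keq expr → x = -3.1947e-04; check Q = 103.2
Then change container volume by factor 2 (V_new/V_old).
Step 2:
                  J         X         D         E
  init       0.2085   0.04427   0.02204     3.519
  Δ       -0.002379 -0.007136  0.007136  0.007136
  eq         0.2061   0.03713   0.02918     3.526
  solve Keq expr → x = 0.002379; check Q = 103.2

Direction: forward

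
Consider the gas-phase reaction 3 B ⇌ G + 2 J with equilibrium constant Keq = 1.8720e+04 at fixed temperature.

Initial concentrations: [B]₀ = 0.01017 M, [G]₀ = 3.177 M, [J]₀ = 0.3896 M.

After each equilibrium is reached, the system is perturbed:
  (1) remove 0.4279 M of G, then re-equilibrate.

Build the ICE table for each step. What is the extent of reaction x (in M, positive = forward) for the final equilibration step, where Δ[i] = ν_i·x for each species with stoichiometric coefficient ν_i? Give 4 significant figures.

x = 4.3941e-04 M

Q₀ = 4.5845e+05 vs Keq = 1.8720e+04 ⇒ Q>K, reverse
Step 1:
                  B         G         J
  init      0.01017     3.177    0.3896
  Δ         0.01871 -0.006237  -0.01247
  eq        0.02888     3.171    0.3771
  solve Keq expr → x = -0.006237; check Q = 1.8720e+04
Then remove 0.4279 M of G.
Step 2:
                  B         G         J
  init      0.02888     2.743    0.3771
  Δ       -0.001318 4.3941e-04 8.7882e-04
  eq        0.02756     2.743     0.378
  solve Keq expr → x = 4.3941e-04; check Q = 1.8720e+04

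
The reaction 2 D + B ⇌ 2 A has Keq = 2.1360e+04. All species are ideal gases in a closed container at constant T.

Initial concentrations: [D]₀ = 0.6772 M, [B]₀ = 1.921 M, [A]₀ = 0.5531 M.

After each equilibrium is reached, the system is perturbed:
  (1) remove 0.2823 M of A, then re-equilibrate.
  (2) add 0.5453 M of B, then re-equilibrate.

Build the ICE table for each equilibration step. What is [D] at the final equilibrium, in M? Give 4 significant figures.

[D]_eq = 0.004424 M

Q₀ = 0.3473 vs Keq = 2.1360e+04 ⇒ Q<K, forward
Step 1:
                   D          B          A
  init        0.6772      1.921     0.5531
  Δ          -0.6706    -0.3353     0.6706
  eq        0.006649      1.586      1.224
  solve Keq expr → x = 0.3353; check Q = 2.1360e+04
Then remove 0.2823 M of A.
Step 2:
                   D          B          A
  init      0.006649      1.586     0.9414
  Δ        -0.001524 -7.6219e-04   0.001524
  eq        0.005124      1.585     0.9429
  solve Keq expr → x = 7.6219e-04; check Q = 2.1360e+04
Then add 0.5453 M of B.
Step 3:
                   D          B          A
  init      0.005124       2.13     0.9429
  Δ       -7.0061e-04 -3.5031e-04 7.0061e-04
  eq        0.004424       2.13     0.9436
  solve Keq expr → x = 3.5031e-04; check Q = 2.1360e+04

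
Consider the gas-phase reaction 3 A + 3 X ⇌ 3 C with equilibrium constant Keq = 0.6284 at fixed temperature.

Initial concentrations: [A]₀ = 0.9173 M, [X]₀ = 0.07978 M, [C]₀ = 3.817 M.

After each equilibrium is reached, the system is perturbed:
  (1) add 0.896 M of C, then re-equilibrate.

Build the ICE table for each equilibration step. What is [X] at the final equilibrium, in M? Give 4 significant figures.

Q₀ = 1.4189e+05 vs Keq = 0.6284 ⇒ Q>K, reverse
Step 1:
                    A           X           C
  init         0.9173     0.07978       3.817
  Δ             1.275       1.275      -1.275
  eq            2.192       1.354       2.542
  solve Keq expr → x = -0.4248; check Q = 0.6284
Then add 0.896 M of C.
Step 2:
                    A           X           C
  init          2.192       1.354       3.438
  Δ            0.2124      0.2124     -0.2124
  eq            2.404       1.567       3.226
  solve Keq expr → x = -0.07079; check Q = 0.6284

[X]_eq = 1.567 M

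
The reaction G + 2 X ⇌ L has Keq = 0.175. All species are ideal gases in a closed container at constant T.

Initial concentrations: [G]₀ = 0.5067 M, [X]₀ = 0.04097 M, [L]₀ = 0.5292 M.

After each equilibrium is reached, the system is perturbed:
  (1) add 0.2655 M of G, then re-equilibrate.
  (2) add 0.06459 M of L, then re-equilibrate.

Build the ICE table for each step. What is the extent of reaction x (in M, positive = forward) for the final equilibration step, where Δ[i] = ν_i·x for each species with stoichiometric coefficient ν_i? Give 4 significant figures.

x = -0.03513 M

Q₀ = 622.2 vs Keq = 0.175 ⇒ Q>K, reverse
Step 1:
                   G          X          L
  I           0.5067    0.04097     0.5292
  C           0.4102     0.8203    -0.4102
  E           0.9169     0.8613      0.119
  solve Keq expr → x = -0.4102; check Q = 0.175
Then add 0.2655 M of G.
Step 2:
                   G          X          L
  I            1.182     0.8613      0.119
  C         -0.01898   -0.03797    0.01898
  E            1.163     0.8233      0.138
  solve Keq expr → x = 0.01898; check Q = 0.175
Then add 0.06459 M of L.
Step 3:
                   G          X          L
  I            1.163     0.8233     0.2026
  C          0.03513    0.07025   -0.03513
  E            1.199     0.8936     0.1675
  solve Keq expr → x = -0.03513; check Q = 0.175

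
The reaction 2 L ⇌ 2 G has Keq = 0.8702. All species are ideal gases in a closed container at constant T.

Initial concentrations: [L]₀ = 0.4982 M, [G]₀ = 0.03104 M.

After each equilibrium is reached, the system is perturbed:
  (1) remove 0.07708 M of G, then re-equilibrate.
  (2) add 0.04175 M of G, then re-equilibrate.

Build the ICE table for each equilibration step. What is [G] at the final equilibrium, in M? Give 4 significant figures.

[G]_eq = 0.2384 M

Q₀ = 0.003882 vs Keq = 0.8702 ⇒ Q<K, forward
Step 1:
                  L         G
  I          0.4982   0.03104
  C         -0.2244    0.2244
  E          0.2738    0.2554
  solve Keq expr → x = 0.1122; check Q = 0.8702
Then remove 0.07708 M of G.
Step 2:
                  L         G
  I          0.2738    0.1783
  C        -0.03988   0.03988
  E          0.2339    0.2182
  solve Keq expr → x = 0.01994; check Q = 0.8702
Then add 0.04175 M of G.
Step 3:
                  L         G
  I          0.2339      0.26
  C          0.0216   -0.0216
  E          0.2555    0.2384
  solve Keq expr → x = -0.0108; check Q = 0.8702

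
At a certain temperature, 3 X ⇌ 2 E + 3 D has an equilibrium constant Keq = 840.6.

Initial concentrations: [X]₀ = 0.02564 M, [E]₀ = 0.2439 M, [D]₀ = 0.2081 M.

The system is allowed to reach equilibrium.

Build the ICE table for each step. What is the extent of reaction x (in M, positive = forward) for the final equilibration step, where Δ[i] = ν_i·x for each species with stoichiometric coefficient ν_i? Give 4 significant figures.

Q₀ = 31.8 vs Keq = 840.6 ⇒ Q<K, forward
Step 1:
                  X         E         D
  init      0.02564    0.2439    0.2081
  Δ         -0.0161   0.01073    0.0161
  eq       0.009543    0.2546    0.2242
  solve Keq expr → x = 0.005366; check Q = 840.6

x = 0.005366 M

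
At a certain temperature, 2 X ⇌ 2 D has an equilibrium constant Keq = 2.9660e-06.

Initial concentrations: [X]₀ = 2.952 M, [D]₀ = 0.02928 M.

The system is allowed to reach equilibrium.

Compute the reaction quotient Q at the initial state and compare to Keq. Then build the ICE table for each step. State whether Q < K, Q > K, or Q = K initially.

Q₀ = 9.8381e-05 vs Keq = 2.9660e-06 ⇒ Q>K, reverse
Step 1:
                  X         D
  I           2.952   0.02928
  C         0.02415  -0.02415
  E           2.976  0.005126
  solve Keq expr → x = -0.01208; check Q = 2.9660e-06

Q₀ = 9.8381e-05; Q > K (proceeds reverse)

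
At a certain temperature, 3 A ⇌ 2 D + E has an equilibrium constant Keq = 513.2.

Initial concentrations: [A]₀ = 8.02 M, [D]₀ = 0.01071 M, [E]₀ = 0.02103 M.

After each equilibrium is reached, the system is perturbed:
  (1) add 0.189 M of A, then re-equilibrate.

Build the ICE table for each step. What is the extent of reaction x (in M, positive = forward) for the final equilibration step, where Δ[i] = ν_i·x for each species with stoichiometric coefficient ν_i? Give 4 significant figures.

Q₀ = 4.6762e-09 vs Keq = 513.2 ⇒ Q<K, forward
Step 1:
                   A          D          E
  I             8.02    0.01071    0.02103
  C           -7.521      5.014      2.507
  E           0.4991      5.025      2.528
  solve Keq expr → x = 2.507; check Q = 513.2
Then add 0.189 M of A.
Step 2:
                   A          D          E
  I           0.6881      5.025      2.528
  C          -0.1773     0.1182    0.05909
  E           0.5109      5.143      2.587
  solve Keq expr → x = 0.05909; check Q = 513.2

x = 0.05909 M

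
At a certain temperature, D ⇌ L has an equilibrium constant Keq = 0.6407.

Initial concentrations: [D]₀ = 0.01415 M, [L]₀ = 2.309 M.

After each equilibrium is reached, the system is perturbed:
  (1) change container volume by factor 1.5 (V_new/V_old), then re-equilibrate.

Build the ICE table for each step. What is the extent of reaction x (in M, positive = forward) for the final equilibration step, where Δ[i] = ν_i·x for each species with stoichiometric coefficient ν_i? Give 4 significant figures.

Q₀ = 163.2 vs Keq = 0.6407 ⇒ Q>K, reverse
Step 1:
                   D          L
  Initial    0.01415      2.309
  Change       1.402     -1.402
  Equil        1.416     0.9072
  solve Keq expr → x = -1.402; check Q = 0.6407
Then change container volume by factor 1.5 (V_new/V_old).
Step 2:
                   D          L
  Initial      0.944     0.6048
  Change           0          0
  Equil        0.944     0.6048
  solve Keq expr → x = 0; check Q = 0.6407

x = 0 M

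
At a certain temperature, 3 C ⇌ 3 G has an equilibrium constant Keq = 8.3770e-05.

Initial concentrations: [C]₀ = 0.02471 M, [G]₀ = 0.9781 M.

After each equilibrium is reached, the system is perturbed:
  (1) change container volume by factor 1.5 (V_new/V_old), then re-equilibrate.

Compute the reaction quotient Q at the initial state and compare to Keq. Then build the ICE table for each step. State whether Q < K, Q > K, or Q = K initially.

Q₀ = 6.2020e+04; Q > K (proceeds reverse)

Q₀ = 6.2020e+04 vs Keq = 8.3770e-05 ⇒ Q>K, reverse
Step 1:
                    C           G
  Initial     0.02471      0.9781
  Change       0.9361     -0.9361
  Equil        0.9608     0.04204
  solve Keq expr → x = -0.312; check Q = 8.3770e-05
Then change container volume by factor 1.5 (V_new/V_old).
Step 2:
                    C           G
  Initial      0.6405     0.02803
  Change            0           0
  Equil        0.6405     0.02803
  solve Keq expr → x = 0; check Q = 8.3770e-05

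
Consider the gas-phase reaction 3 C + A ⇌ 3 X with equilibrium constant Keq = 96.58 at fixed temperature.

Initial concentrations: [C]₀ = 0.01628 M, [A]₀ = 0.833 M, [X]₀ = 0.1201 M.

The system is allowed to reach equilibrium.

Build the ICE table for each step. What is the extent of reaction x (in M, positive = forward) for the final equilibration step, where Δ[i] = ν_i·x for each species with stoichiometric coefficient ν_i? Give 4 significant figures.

Q₀ = 482 vs Keq = 96.58 ⇒ Q>K, reverse
Step 1:
                  C         A         X
  init      0.01628     0.833    0.1201
  Δ        0.009344  0.003115 -0.009344
  eq        0.02562    0.8361    0.1108
  solve Keq expr → x = -0.003115; check Q = 96.58

x = -0.003115 M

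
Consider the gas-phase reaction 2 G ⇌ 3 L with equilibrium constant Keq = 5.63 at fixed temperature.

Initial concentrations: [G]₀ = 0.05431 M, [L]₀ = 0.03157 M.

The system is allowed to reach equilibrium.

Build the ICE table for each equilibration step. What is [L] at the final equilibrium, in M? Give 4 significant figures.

Q₀ = 0.01067 vs Keq = 5.63 ⇒ Q<K, forward
Step 1:
                    G           L
  init        0.05431     0.03157
  Δ          -0.04204     0.06306
  eq          0.01227     0.09463
  solve Keq expr → x = 0.02102; check Q = 5.63

[L]_eq = 0.09463 M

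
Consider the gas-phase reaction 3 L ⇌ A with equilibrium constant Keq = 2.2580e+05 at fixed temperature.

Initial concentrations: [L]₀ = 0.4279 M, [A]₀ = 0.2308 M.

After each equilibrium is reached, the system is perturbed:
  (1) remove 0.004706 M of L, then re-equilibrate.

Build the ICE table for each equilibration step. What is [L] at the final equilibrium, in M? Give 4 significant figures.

Q₀ = 2.946 vs Keq = 2.2580e+05 ⇒ Q<K, forward
Step 1:
                    L           A
  Initial      0.4279      0.2308
  Change      -0.4161      0.1387
  Equil       0.01178      0.3695
  solve Keq expr → x = 0.1387; check Q = 2.2580e+05
Then remove 0.004706 M of L.
Step 2:
                    L           A
  Initial    0.007078      0.3695
  Change     0.004689   -0.001563
  Equil       0.01177      0.3679
  solve Keq expr → x = -0.001563; check Q = 2.2580e+05

[L]_eq = 0.01177 M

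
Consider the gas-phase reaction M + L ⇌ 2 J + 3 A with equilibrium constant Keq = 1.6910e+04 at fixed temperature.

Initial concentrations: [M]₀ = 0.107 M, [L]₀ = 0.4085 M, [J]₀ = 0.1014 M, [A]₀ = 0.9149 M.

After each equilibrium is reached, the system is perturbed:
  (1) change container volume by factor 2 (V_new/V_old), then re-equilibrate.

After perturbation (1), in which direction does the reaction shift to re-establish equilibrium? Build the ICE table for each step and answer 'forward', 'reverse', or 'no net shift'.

Q₀ = 0.1801 vs Keq = 1.6910e+04 ⇒ Q<K, forward
Step 1:
                   M          L          J          A
  I            0.107     0.4085     0.1014     0.9149
  C           -0.107     -0.107     0.2139     0.3209
  E       3.6802e-05     0.3015     0.3153      1.236
  solve Keq expr → x = 0.107; check Q = 1.6910e+04
Then change container volume by factor 2 (V_new/V_old).
Step 2:
                   M          L          J          A
  I       1.8401e-05     0.1508     0.1577     0.6179
  C       -1.6099e-05 -1.6099e-05 3.2198e-05 4.8297e-05
  E       2.3018e-06     0.1508     0.1577     0.6179
  solve Keq expr → x = 1.6099e-05; check Q = 1.6910e+04

Direction: forward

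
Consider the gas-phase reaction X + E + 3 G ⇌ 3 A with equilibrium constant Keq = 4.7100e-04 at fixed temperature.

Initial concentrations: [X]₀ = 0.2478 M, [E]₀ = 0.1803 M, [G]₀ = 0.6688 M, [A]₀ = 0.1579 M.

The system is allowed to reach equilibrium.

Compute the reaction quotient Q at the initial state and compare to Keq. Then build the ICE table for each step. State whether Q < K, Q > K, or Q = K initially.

Q₀ = 0.2946; Q > K (proceeds reverse)

Q₀ = 0.2946 vs Keq = 4.7100e-04 ⇒ Q>K, reverse
Step 1:
                  X         E         G         A
  I          0.2478    0.1803    0.6688    0.1579
  C         0.04425   0.04425    0.1328   -0.1328
  E          0.2921    0.2246    0.8016   0.02515
  solve Keq expr → x = -0.04425; check Q = 4.7100e-04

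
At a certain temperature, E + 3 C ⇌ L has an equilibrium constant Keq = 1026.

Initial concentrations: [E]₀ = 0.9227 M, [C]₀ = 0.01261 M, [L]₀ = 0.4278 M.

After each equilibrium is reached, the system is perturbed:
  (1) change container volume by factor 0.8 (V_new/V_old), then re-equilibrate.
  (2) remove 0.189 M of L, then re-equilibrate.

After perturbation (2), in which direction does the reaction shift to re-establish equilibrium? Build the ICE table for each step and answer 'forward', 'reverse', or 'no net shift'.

Direction: forward

Q₀ = 2.3123e+05 vs Keq = 1026 ⇒ Q>K, reverse
Step 1:
                  E         C         L
  init       0.9227   0.01261    0.4278
  Δ         0.02077   0.06231  -0.02077
  eq         0.9435   0.07492     0.407
  solve Keq expr → x = -0.02077; check Q = 1026
Then change container volume by factor 0.8 (V_new/V_old).
Step 2:
                  E         C         L
  init        1.179   0.09365    0.5088
  Δ         -0.0061   -0.0183    0.0061
  eq          1.173   0.07535    0.5149
  solve Keq expr → x = 0.0061; check Q = 1026
Then remove 0.189 M of L.
Step 3:
                  E         C         L
  init        1.173   0.07535    0.3259
  Δ       -0.003454  -0.01036  0.003454
  eq           1.17   0.06498    0.3293
  solve Keq expr → x = 0.003454; check Q = 1026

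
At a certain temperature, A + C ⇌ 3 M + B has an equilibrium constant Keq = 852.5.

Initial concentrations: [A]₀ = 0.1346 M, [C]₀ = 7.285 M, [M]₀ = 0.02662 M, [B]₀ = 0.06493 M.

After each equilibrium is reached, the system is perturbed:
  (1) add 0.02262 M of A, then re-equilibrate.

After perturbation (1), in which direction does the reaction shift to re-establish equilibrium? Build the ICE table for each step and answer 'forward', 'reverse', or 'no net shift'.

Q₀ = 1.2491e-06 vs Keq = 852.5 ⇒ Q<K, forward
Step 1:
                   A          C          M          B
  init        0.1346      7.285    0.02662    0.06493
  Δ          -0.1346    -0.1346     0.4038     0.1346
  eq      2.6099e-06       7.15     0.4304     0.1995
  solve Keq expr → x = 0.1346; check Q = 852.5
Then add 0.02262 M of A.
Step 2:
                   A          C          M          B
  init       0.02262       7.15     0.4304     0.1995
  Δ         -0.02262   -0.02262    0.06785    0.02262
  eq      4.5224e-06      7.128     0.4983     0.2221
  solve Keq expr → x = 0.02262; check Q = 852.5

Direction: forward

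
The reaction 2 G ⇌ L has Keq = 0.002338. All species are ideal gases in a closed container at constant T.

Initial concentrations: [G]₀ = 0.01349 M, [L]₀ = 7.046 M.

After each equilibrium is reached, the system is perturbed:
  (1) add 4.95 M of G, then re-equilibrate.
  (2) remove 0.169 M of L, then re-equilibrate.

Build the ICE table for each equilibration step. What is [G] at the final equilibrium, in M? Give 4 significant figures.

[G]_eq = 17.32 M

Q₀ = 3.8719e+04 vs Keq = 0.002338 ⇒ Q>K, reverse
Step 1:
                    G           L
  Initial     0.01349       7.046
  Change        13.27      -6.634
  Equil         13.28      0.4124
  solve Keq expr → x = -6.634; check Q = 0.002338
Then add 4.95 M of G.
Step 2:
                    G           L
  Initial       18.23      0.4124
  Change      -0.6247      0.3123
  Equil         17.61      0.7247
  solve Keq expr → x = 0.3123; check Q = 0.002338
Then remove 0.169 M of L.
Step 3:
                    G           L
  Initial       17.61      0.5557
  Change      -0.2906      0.1453
  Equil         17.32       0.701
  solve Keq expr → x = 0.1453; check Q = 0.002338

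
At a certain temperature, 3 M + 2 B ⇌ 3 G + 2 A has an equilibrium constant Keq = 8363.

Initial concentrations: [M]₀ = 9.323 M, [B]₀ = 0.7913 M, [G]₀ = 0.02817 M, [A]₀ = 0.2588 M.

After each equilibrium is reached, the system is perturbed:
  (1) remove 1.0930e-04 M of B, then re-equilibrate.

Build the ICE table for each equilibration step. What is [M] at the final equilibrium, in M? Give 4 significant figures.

Q₀ = 2.9508e-09 vs Keq = 8363 ⇒ Q<K, forward
Step 1:
                   M          B          G          A
  init         9.323     0.7913    0.02817     0.2588
  Δ           -1.186    -0.7906      1.186     0.7906
  eq           8.137 6.6141e-04      1.214      1.049
  solve Keq expr → x = 0.3953; check Q = 8363
Then remove 1.0930e-04 M of B.
Step 2:
                   M          B          G          A
  init         8.137 5.5211e-04      1.214      1.049
  Δ       1.6362e-04 1.0908e-04 -1.6362e-04 -1.0908e-04
  eq           8.137 6.6119e-04      1.214      1.049
  solve Keq expr → x = -5.4539e-05; check Q = 8363

[M]_eq = 8.137 M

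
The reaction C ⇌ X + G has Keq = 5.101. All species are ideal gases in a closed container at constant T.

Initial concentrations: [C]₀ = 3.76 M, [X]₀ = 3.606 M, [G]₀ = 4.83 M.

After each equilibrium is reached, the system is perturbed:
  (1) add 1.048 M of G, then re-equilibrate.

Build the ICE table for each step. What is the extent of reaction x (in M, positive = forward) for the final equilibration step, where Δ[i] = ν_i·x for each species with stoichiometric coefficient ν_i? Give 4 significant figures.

Q₀ = 4.632 vs Keq = 5.101 ⇒ Q<K, forward
Step 1:
                  C         X         G
  Initial      3.76     3.606      4.83
  Change     -0.129     0.129     0.129
  Equil       3.631     3.735     4.959
  solve Keq expr → x = 0.129; check Q = 5.101
Then add 1.048 M of G.
Step 2:
                  C         X         G
  Initial     3.631     3.735     6.007
  Change     0.2686   -0.2686   -0.2686
  Equil         3.9     3.466     5.738
  solve Keq expr → x = -0.2686; check Q = 5.101

x = -0.2686 M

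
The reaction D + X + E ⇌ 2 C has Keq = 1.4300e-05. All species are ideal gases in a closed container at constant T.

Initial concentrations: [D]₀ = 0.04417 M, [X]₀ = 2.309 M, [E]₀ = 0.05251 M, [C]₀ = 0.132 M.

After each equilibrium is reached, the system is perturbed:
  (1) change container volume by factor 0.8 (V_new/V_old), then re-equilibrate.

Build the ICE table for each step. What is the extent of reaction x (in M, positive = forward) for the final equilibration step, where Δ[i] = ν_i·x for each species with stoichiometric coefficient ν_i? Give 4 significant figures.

x = 4.8815e-05 M

Q₀ = 3.254 vs Keq = 1.4300e-05 ⇒ Q>K, reverse
Step 1:
                    D           X           E           C
  I           0.04417       2.309     0.05251       0.132
  C           0.06567     0.06567     0.06567     -0.1313
  E            0.1098       2.375      0.1182  6.6392e-04
  solve Keq expr → x = -0.06567; check Q = 1.4300e-05
Then change container volume by factor 0.8 (V_new/V_old).
Step 2:
                    D           X           E           C
  I            0.1373       2.968      0.1477  8.2990e-04
  C       -4.8815e-05 -4.8815e-05 -4.8815e-05  9.7630e-05
  E            0.1372       2.968      0.1477  9.2753e-04
  solve Keq expr → x = 4.8815e-05; check Q = 1.4300e-05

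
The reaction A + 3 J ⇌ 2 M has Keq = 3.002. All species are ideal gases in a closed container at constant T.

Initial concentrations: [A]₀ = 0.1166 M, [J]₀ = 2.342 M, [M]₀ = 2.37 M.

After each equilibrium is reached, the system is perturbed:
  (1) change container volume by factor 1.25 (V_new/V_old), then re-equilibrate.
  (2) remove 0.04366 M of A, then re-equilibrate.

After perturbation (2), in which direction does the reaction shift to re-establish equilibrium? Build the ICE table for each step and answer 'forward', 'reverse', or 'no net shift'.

Direction: reverse

Q₀ = 3.75 vs Keq = 3.002 ⇒ Q>K, reverse
Step 1:
                  A         J         M
  I          0.1166     2.342      2.37
  C         0.01645   0.04935   -0.0329
  E           0.133     2.391     2.337
  solve Keq expr → x = -0.01645; check Q = 3.002
Then change container volume by factor 1.25 (V_new/V_old).
Step 2:
                  A         J         M
  I          0.1064     1.913      1.87
  C         0.02963    0.0889  -0.05926
  E          0.1361     2.002      1.81
  solve Keq expr → x = -0.02963; check Q = 3.002
Then remove 0.04366 M of A.
Step 3:
                  A         J         M
  I         0.09241     2.002      1.81
  C         0.02376   0.07127  -0.04751
  E          0.1162     2.073     1.763
  solve Keq expr → x = -0.02376; check Q = 3.002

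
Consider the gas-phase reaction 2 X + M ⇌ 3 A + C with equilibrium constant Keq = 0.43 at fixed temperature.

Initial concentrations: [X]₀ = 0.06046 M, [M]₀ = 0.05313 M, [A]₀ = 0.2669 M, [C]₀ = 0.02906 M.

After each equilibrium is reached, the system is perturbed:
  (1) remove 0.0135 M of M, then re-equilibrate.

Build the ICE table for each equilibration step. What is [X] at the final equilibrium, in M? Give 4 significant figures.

Q₀ = 2.845 vs Keq = 0.43 ⇒ Q>K, reverse
Step 1:
                    X           M           A           C
  init        0.06046     0.05313      0.2669     0.02906
  Δ           0.02462     0.01231    -0.03693    -0.01231
  eq          0.08508     0.06544        0.23     0.01675
  solve Keq expr → x = -0.01231; check Q = 0.43
Then remove 0.0135 M of M.
Step 2:
                    X           M           A           C
  init        0.08508     0.05194        0.23     0.01675
  Δ          0.002766    0.001383   -0.004149   -0.001383
  eq          0.08785     0.05332      0.2258     0.01537
  solve Keq expr → x = -0.001383; check Q = 0.43

[X]_eq = 0.08785 M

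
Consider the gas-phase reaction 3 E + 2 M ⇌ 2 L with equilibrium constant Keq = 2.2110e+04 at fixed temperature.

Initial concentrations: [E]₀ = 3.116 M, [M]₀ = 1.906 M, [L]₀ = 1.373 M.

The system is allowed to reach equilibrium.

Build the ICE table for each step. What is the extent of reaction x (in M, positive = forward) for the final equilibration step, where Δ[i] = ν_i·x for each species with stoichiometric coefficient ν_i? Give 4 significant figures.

Q₀ = 0.01715 vs Keq = 2.2110e+04 ⇒ Q<K, forward
Step 1:
                    E           M           L
  I             3.116       1.906       1.373
  C            -2.727      -1.818       1.818
  E            0.3894     0.08829       3.191
  solve Keq expr → x = 0.9089; check Q = 2.2110e+04

x = 0.9089 M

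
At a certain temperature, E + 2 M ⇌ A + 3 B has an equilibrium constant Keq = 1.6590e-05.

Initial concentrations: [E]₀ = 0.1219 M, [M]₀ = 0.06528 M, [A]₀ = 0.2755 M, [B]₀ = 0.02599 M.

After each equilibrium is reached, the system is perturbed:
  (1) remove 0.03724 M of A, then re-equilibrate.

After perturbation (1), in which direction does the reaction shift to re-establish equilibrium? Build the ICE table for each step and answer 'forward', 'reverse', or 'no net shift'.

Direction: forward

Q₀ = 0.009311 vs Keq = 1.6590e-05 ⇒ Q>K, reverse
Step 1:
                    E           M           A           B
  I            0.1219     0.06528      0.2755     0.02599
  C          0.007424     0.01485   -0.007424    -0.02227
  E            0.1293     0.08013      0.2681    0.003718
  solve Keq expr → x = -0.007424; check Q = 1.6590e-05
Then remove 0.03724 M of A.
Step 2:
                    E           M           A           B
  I            0.1293     0.08013      0.2308    0.003718
  C       -6.1688e-05 -1.2338e-04  6.1688e-05  1.8506e-04
  E            0.1293        0.08      0.2309    0.003903
  solve Keq expr → x = 6.1688e-05; check Q = 1.6590e-05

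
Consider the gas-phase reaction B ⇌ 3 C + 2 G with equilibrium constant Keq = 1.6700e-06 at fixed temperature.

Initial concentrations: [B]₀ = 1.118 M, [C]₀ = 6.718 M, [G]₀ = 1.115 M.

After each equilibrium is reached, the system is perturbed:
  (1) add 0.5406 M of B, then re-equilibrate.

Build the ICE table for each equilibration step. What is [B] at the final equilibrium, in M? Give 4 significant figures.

[B]_eq = 2.216 M

Q₀ = 337.2 vs Keq = 1.6700e-06 ⇒ Q>K, reverse
Step 1:
                   B          C          G
  I            1.118      6.718      1.115
  C           0.5574     -1.672     -1.115
  E            1.675      5.046 1.4758e-04
  solve Keq expr → x = -0.5574; check Q = 1.6700e-06
Then add 0.5406 M of B.
Step 2:
                   B          C          G
  I            2.216      5.046 1.4758e-04
  C       -1.1073e-05 3.3219e-05 2.2146e-05
  E            2.216      5.046 1.6973e-04
  solve Keq expr → x = 1.1073e-05; check Q = 1.6700e-06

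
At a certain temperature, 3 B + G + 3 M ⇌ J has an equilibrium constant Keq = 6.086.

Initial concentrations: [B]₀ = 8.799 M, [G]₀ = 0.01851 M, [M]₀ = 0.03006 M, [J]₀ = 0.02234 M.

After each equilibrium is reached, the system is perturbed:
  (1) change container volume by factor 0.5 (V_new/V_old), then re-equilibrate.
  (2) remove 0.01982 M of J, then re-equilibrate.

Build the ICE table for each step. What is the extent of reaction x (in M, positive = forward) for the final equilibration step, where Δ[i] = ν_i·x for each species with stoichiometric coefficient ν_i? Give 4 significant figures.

x = 0.001494 M

Q₀ = 65.22 vs Keq = 6.086 ⇒ Q>K, reverse
Step 1:
                   B          G          M          J
  Initial      8.799    0.01851    0.03006    0.02234
  Change     0.02184    0.00728    0.02184   -0.00728
  Equil        8.821    0.02579     0.0519    0.01506
  solve Keq expr → x = -0.00728; check Q = 6.086
Then change container volume by factor 0.5 (V_new/V_old).
Step 2:
                   B          G          M          J
  Initial      17.64    0.05158     0.1038    0.03012
  Change    -0.06613   -0.02204   -0.06613    0.02204
  Equil        17.58    0.02954    0.03767    0.05216
  solve Keq expr → x = 0.02204; check Q = 6.086
Then remove 0.01982 M of J.
Step 3:
                   B          G          M          J
  Initial      17.58    0.02954    0.03767    0.03234
  Change   -0.004483  -0.001494  -0.004483   0.001494
  Equil        17.57    0.02804    0.03319    0.03384
  solve Keq expr → x = 0.001494; check Q = 6.086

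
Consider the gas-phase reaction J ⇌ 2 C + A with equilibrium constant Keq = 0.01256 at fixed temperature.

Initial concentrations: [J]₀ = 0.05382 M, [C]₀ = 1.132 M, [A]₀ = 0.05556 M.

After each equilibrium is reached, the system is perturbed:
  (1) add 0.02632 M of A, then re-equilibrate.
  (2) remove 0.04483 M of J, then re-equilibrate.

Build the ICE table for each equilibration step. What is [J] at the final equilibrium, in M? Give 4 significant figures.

Q₀ = 1.323 vs Keq = 0.01256 ⇒ Q>K, reverse
Step 1:
                  J         C         A
  I         0.05382     1.132   0.05556
  C         0.05426   -0.1085  -0.05426
  E          0.1081     1.023  0.001296
  solve Keq expr → x = -0.05426; check Q = 0.01256
Then add 0.02632 M of A.
Step 2:
                  J         C         A
  I          0.1081     1.023   0.02762
  C         0.02583  -0.05167  -0.02583
  E          0.1339    0.9718  0.001781
  solve Keq expr → x = -0.02583; check Q = 0.01256
Then remove 0.04483 M of J.
Step 3:
                  J         C         A
  I         0.08909    0.9718  0.001781
  C       5.8555e-04 -0.001171 -5.8555e-04
  E         0.08967    0.9706  0.001196
  solve Keq expr → x = -5.8555e-04; check Q = 0.01256

[J]_eq = 0.08967 M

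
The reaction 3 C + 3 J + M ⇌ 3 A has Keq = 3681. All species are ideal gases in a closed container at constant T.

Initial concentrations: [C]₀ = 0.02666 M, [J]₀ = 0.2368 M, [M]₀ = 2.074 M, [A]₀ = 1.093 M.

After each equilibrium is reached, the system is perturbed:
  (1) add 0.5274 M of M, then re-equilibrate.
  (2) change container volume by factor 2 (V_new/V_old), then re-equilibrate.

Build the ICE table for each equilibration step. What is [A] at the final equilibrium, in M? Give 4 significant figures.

Q₀ = 2.5022e+06 vs Keq = 3681 ⇒ Q>K, reverse
Step 1:
                    C           J           M           A
  init        0.02666      0.2368       2.074       1.093
  Δ            0.1141      0.1141     0.03805     -0.1141
  eq           0.1408      0.3509       2.112      0.9789
  solve Keq expr → x = -0.03805; check Q = 3681
Then add 0.5274 M of M.
Step 2:
                    C           J           M           A
  init         0.1408      0.3509       2.639      0.9789
  Δ         -0.006627   -0.006627   -0.002209    0.006627
  eq           0.1342      0.3443       2.637      0.9855
  solve Keq expr → x = 0.002209; check Q = 3681
Then change container volume by factor 2 (V_new/V_old).
Step 3:
                    C           J           M           A
  init        0.06709      0.1722       1.319      0.4927
  Δ           0.05007     0.05007     0.01669    -0.05007
  eq           0.1172      0.2222       1.335      0.4427
  solve Keq expr → x = -0.01669; check Q = 3681

[A]_eq = 0.4427 M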